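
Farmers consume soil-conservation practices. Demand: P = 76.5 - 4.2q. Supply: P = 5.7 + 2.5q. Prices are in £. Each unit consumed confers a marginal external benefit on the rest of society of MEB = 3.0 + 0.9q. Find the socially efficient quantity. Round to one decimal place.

q* = 12.7

Social marginal benefit = demand + MEB = 79.5 - 3.3q.
Set SMB = MC: 79.5 - 3.3q = 5.7 + 2.5q → q* = 12.7241.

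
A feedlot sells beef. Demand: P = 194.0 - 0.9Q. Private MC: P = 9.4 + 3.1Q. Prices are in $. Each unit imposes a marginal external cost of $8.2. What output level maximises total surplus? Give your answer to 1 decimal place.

Q* = 44.1

Social marginal cost = private MC + MEC = 17.6 + 3.1Q.
Set SMC = demand: 17.6 + 3.1Q = 194.0 - 0.9Q → Q* = 44.1000.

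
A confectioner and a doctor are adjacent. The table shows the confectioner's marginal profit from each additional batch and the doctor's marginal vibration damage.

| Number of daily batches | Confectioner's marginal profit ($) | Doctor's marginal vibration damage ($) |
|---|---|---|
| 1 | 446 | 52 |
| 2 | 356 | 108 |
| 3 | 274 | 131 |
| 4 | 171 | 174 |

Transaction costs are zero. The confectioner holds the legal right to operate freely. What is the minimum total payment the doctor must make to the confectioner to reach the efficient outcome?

$171

Left alone the confectioner would choose level 4 (marginal profit stays positive).
Efficient level: k* = 3 (marginal profit ≥ marginal vibration damage through 3).
The doctor must at least cover the confectioner's forgone profit from cutting 4→3: 171 = 171.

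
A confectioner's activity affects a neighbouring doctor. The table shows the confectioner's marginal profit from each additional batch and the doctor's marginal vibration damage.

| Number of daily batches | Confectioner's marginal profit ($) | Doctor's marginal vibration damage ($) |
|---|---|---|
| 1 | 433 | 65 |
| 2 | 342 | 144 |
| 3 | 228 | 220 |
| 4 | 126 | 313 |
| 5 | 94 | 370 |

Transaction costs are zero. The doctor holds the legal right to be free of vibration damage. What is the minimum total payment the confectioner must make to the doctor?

$429

Efficient level: marginal profit ≥ marginal vibration damage through level 3, so k* = 3.
With the doctor holding the right, the confectioner must at least compensate total damage at k*: 65 + 144 + 220 = 429.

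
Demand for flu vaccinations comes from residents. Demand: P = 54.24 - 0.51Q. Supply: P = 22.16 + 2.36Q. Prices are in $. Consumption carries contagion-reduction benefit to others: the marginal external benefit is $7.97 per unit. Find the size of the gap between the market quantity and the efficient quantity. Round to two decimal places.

Market equilibrium (private): 22.16 + 2.36Q = 54.24 - 0.51Q → Q_m = 11.1777.
Social marginal benefit = demand + MEB = 62.21 - 0.51Q.
Set SMB = MC: 62.21 - 0.51Q = 22.16 + 2.36Q → Q* = 13.9547.
Gap = |11.1777 − 13.9547| = 2.7770.

2.78 units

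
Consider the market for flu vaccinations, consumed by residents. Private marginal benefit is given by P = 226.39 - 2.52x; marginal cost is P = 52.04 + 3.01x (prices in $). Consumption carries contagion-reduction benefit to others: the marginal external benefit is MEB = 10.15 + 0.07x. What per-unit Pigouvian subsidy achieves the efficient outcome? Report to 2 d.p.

subsidy = $12.52 per unit

Social marginal benefit = demand + MEB = 236.54 - 2.45x.
Set SMB = MC: 236.54 - 2.45x = 52.04 + 3.01x → x* = 33.7912.
The Pigouvian subsidy equals MEB at x*: 10.15 + 0.07×33.7912 = 12.5154.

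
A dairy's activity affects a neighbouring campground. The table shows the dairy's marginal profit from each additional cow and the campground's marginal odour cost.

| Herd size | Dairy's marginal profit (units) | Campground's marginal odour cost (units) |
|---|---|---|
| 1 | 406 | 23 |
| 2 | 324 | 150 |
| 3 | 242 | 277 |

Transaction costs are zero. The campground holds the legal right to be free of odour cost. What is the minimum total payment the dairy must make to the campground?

Efficient level: marginal profit ≥ marginal odour cost through level 2, so k* = 2.
With the campground holding the right, the dairy must at least compensate total damage at k*: 23 + 150 = 173.

173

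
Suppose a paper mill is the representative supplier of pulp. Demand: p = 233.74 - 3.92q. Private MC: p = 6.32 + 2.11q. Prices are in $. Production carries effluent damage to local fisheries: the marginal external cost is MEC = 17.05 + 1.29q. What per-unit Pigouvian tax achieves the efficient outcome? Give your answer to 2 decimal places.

Social marginal cost = private MC + MEC = 23.37 + 3.40q.
Set SMC = demand: 23.37 + 3.40q = 233.74 - 3.92q → q* = 28.7391.
The Pigouvian tax equals MEC at q*: 17.05 + 1.29×28.7391 = 54.1234.

tax = $54.12 per unit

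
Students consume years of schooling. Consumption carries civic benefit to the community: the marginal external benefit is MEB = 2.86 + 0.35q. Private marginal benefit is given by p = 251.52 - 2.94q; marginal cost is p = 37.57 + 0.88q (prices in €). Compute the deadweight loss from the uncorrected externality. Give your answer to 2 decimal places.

DWL = €72.71

Market equilibrium (private): 37.57 + 0.88q = 251.52 - 2.94q → q_m = 56.0079.
Social marginal benefit = demand + MEB = 254.38 - 2.59q.
Set SMB = MC: 254.38 - 2.59q = 37.57 + 0.88q → q* = 62.4813.
Between q* and q_m the wedge SMB − MC runs linearly from 0 to MEB(q_m), so the loss is a triangle.
DWL = ½ × 6.4734 × 22.4627 = 72.7050.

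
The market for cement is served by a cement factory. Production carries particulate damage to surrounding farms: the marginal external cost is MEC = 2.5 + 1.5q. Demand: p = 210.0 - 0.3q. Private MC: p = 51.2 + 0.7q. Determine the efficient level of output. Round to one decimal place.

Social marginal cost = private MC + MEC = 53.7 + 2.2q.
Set SMC = demand: 53.7 + 2.2q = 210.0 - 0.3q → q* = 62.5200.

q* = 62.5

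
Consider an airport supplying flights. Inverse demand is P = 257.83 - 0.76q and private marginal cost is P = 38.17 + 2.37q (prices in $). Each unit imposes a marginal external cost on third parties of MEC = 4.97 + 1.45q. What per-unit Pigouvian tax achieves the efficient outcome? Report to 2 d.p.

tax = $72.94 per unit

Social marginal cost = private MC + MEC = 43.14 + 3.82q.
Set SMC = demand: 43.14 + 3.82q = 257.83 - 0.76q → q* = 46.8755.
The Pigouvian tax equals MEC at q*: 4.97 + 1.45×46.8755 = 72.9395.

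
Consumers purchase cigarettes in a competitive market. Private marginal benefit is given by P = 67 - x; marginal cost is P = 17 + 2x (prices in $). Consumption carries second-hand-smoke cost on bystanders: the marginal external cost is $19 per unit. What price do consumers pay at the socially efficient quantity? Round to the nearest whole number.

Social marginal benefit = demand − MEC = 48 - x.
Set SMB = MC: 48 - x = 17 + 2x → x* = 10.3333.
Consumer price on the demand curve at x*: 67 − 1×10.3333 = 56.6667.

P = $57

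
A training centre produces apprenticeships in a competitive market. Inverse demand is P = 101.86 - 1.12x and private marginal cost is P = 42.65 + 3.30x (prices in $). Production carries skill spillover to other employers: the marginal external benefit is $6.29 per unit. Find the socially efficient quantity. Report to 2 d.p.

Social marginal cost = private MC − MEB = 36.36 + 3.30x.
Set SMC = demand: 36.36 + 3.30x = 101.86 - 1.12x → x* = 14.8190.

x* = 14.82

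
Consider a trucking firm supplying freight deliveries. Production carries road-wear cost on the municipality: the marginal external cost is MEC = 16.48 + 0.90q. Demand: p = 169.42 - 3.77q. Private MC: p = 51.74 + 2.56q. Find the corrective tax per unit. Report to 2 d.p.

Social marginal cost = private MC + MEC = 68.22 + 3.46q.
Set SMC = demand: 68.22 + 3.46q = 169.42 - 3.77q → q* = 13.9972.
The Pigouvian tax equals MEC at q*: 16.48 + 0.90×13.9972 = 29.0775.

tax = 29.08 per unit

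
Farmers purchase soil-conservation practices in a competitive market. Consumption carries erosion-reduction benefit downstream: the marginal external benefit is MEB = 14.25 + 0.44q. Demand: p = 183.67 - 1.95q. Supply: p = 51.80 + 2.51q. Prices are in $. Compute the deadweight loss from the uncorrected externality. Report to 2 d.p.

DWL = $92.42

Market equilibrium (private): 51.80 + 2.51q = 183.67 - 1.95q → q_m = 29.5673.
Social marginal benefit = demand + MEB = 197.92 - 1.51q.
Set SMB = MC: 197.92 - 1.51q = 51.80 + 2.51q → q* = 36.3483.
The welfare-loss triangle has base |q_m − q*| and height MEB(q_m) (the vertical gap between SMB and MC is zero at q* and MEB at q_m).
DWL = ½ × 6.7810 × 27.2596 = 92.4237.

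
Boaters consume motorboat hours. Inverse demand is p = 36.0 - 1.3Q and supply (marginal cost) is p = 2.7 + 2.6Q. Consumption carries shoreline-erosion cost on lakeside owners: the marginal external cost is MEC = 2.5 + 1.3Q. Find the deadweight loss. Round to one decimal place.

Market equilibrium (private): 2.7 + 2.6Q = 36.0 - 1.3Q → Q_m = 8.5385.
Social marginal benefit = demand − MEC = 33.5 - 2.6Q.
Set SMB = MC: 33.5 - 2.6Q = 2.7 + 2.6Q → Q* = 5.9231.
The welfare-loss triangle has base |Q_m − Q*| and height MEC(Q_m) (the vertical gap between SMB and MC is zero at Q* and MEC at Q_m).
DWL = ½ × 2.6154 × 13.6000 = 17.7847.

DWL = 17.8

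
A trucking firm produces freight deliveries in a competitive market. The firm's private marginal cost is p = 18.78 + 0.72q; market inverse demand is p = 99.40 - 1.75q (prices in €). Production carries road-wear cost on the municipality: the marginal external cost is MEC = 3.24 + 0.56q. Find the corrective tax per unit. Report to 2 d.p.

Social marginal cost = private MC + MEC = 22.02 + 1.28q.
Set SMC = demand: 22.02 + 1.28q = 99.40 - 1.75q → q* = 25.5380.
The Pigouvian tax equals MEC at q*: 3.24 + 0.56×25.5380 = 17.5413.

tax = €17.54 per unit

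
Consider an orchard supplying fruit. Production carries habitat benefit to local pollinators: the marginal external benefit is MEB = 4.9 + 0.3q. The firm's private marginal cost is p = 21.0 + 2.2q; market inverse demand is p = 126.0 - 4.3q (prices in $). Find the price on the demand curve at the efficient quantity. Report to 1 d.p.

P = $49.8

Social marginal cost = private MC − MEB = 16.1 + 1.9q.
Set SMC = demand: 16.1 + 1.9q = 126.0 - 4.3q → q* = 17.7258.
Consumer price on the demand curve at q*: 126.0 − 4.3×17.7258 = 49.7791.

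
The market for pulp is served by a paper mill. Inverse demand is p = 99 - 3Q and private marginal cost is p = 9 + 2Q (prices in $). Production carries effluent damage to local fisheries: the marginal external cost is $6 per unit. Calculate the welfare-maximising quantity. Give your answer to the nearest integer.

Q* = 17

Social marginal cost = private MC + MEC = 15 + 2Q.
Set SMC = demand: 15 + 2Q = 99 - 3Q → Q* = 16.8000.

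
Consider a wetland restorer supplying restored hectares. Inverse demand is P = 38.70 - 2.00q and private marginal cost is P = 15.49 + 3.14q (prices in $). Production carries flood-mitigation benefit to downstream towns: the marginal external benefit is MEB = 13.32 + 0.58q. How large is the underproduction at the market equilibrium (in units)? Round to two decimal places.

Market equilibrium (private): 15.49 + 3.14q = 38.70 - 2.00q → q_m = 4.5156.
Social marginal cost = private MC − MEB = 2.17 + 2.56q.
Set SMC = demand: 2.17 + 2.56q = 38.70 - 2.00q → q* = 8.0110.
Gap = |4.5156 − 8.0110| = 3.4954.

3.50 units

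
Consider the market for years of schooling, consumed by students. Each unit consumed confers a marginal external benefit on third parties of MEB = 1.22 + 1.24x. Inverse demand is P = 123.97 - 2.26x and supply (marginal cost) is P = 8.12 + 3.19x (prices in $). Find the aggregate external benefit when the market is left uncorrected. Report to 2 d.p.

$306.08

Market equilibrium (private): 8.12 + 3.19x = 123.97 - 2.26x → x_m = 21.2569.
Total external benefit = ∫₀^{x_m} (1.22 + 1.24x) dx = 1.22×21.2569 + ½×1.24×21.2569² = 306.0840.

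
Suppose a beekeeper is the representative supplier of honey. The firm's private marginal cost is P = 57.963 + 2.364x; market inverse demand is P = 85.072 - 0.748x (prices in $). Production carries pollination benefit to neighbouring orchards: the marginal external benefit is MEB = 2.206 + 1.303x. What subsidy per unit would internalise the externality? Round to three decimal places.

subsidy = $23.321 per unit

Social marginal cost = private MC − MEB = 55.757 + 1.061x.
Set SMC = demand: 55.757 + 1.061x = 85.072 - 0.748x → x* = 16.2051.
The Pigouvian subsidy equals MEB at x*: 2.206 + 1.303×16.2051 = 23.3212.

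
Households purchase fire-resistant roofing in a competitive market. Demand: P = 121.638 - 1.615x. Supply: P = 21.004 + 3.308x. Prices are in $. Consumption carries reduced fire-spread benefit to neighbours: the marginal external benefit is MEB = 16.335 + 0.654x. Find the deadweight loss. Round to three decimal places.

DWL = $103.340

Market equilibrium (private): 21.004 + 3.308x = 121.638 - 1.615x → x_m = 20.4416.
Social marginal benefit = demand + MEB = 137.973 - 0.961x.
Set SMB = MC: 137.973 - 0.961x = 21.004 + 3.308x → x* = 27.3996.
Height of the DWL triangle at x_m is SMB(x_m) − MC(x_m) = MEB(x_m) = 29.7038.
DWL = ½ × 6.9580 × 29.7038 = 103.3395.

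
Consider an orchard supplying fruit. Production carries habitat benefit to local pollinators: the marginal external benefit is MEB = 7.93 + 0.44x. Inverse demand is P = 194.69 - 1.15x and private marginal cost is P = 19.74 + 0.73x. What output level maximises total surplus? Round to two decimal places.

x* = 127.00

Social marginal cost = private MC − MEB = 11.81 + 0.29x.
Set SMC = demand: 11.81 + 0.29x = 194.69 - 1.15x → x* = 127.0000.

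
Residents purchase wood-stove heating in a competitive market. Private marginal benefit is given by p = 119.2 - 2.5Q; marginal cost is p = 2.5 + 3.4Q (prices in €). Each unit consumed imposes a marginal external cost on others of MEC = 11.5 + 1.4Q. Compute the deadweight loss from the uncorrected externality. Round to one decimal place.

Market equilibrium (private): 2.5 + 3.4Q = 119.2 - 2.5Q → Q_m = 19.7797.
Social marginal benefit = demand − MEC = 107.7 - 3.9Q.
Set SMB = MC: 107.7 - 3.9Q = 2.5 + 3.4Q → Q* = 14.4110.
Height of the DWL triangle at Q_m is MC(Q_m) − SMB(Q_m) = MEC(Q_m) = 39.1915.
DWL = ½ × 5.3687 × 39.1915 = 105.2037.

DWL = €105.2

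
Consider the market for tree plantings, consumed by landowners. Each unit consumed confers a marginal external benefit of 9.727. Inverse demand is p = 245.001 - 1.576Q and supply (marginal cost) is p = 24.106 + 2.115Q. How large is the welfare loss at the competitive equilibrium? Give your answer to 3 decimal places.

DWL = 12.817

Market equilibrium (private): 24.106 + 2.115Q = 245.001 - 1.576Q → Q_m = 59.8469.
Social marginal benefit = demand + MEB = 254.728 - 1.576Q.
Set SMB = MC: 254.728 - 1.576Q = 24.106 + 2.115Q → Q* = 62.4823.
The loss is the area between SMB and MC from Q* to Q_m; with linear curves that's a triangle of height MEB(Q_m).
DWL = ½ × 2.6354 × 9.7270 = 12.8173.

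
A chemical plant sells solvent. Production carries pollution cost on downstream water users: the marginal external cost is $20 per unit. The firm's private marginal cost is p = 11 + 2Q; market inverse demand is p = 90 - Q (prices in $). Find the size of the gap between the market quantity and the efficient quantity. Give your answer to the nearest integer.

7 units

Market equilibrium (private): 11 + 2Q = 90 - Q → Q_m = 26.3333.
Social marginal cost = private MC + MEC = 31 + 2Q.
Set SMC = demand: 31 + 2Q = 90 - Q → Q* = 19.6667.
Gap = |26.3333 − 19.6667| = 6.6666.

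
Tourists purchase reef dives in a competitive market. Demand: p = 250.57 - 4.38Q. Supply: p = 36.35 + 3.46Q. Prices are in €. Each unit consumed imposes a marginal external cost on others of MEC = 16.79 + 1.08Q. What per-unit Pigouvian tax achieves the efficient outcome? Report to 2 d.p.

tax = €40.69 per unit

Social marginal benefit = demand − MEC = 233.78 - 5.46Q.
Set SMB = MC: 233.78 - 5.46Q = 36.35 + 3.46Q → Q* = 22.1334.
The Pigouvian tax equals MEC at Q*: 16.79 + 1.08×22.1334 = 40.6941.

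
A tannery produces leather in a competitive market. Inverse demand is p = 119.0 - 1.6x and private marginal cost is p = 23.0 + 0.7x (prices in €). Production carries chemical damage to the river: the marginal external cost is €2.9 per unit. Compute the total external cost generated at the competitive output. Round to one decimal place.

Market equilibrium (private): 23.0 + 0.7x = 119.0 - 1.6x → x_m = 41.7391.
Total external cost = MEC × x_m = 2.9 × 41.7391 = 121.0434.

€121.0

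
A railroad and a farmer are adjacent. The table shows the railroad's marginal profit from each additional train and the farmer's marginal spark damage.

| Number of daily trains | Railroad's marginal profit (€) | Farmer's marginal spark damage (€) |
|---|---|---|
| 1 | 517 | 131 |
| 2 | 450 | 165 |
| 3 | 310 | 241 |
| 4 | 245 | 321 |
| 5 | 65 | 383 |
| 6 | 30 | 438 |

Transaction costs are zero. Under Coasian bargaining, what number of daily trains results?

Bargaining reaches the level where marginal profit last exceeds marginal spark damage.
That holds through level 3 (310 ≥ 241) but not at 4 (245 < 321).

3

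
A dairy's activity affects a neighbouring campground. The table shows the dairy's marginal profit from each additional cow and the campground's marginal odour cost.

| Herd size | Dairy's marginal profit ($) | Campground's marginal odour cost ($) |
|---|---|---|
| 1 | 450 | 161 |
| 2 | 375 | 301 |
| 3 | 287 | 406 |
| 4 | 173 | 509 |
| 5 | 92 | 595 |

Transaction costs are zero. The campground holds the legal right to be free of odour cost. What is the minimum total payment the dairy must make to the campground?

Efficient level: marginal profit ≥ marginal odour cost through level 2, so k* = 2.
With the campground holding the right, the dairy must at least compensate total damage at k*: 161 + 301 = 462.

$462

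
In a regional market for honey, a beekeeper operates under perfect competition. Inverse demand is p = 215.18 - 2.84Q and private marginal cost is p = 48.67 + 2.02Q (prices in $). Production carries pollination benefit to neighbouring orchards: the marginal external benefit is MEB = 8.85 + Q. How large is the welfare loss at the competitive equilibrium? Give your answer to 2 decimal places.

DWL = $240.75

Market equilibrium (private): 48.67 + 2.02Q = 215.18 - 2.84Q → Q_m = 34.2613.
Social marginal cost = private MC − MEB = 39.82 + 1.02Q.
Set SMC = demand: 39.82 + 1.02Q = 215.18 - 2.84Q → Q* = 45.4301.
Height of the DWL triangle at Q_m is demand(Q_m) − SMC(Q_m) = MEB(Q_m) = 43.1113.
DWL = ½ × 11.1688 × 43.1113 = 240.7507.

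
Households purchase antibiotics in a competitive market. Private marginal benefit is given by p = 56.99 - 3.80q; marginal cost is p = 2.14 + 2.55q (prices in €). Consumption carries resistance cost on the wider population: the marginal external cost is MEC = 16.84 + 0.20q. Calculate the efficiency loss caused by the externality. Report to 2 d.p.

DWL = €26.32

Market equilibrium (private): 2.14 + 2.55q = 56.99 - 3.80q → q_m = 8.6378.
Social marginal benefit = demand − MEC = 40.15 - 4.00q.
Set SMB = MC: 40.15 - 4.00q = 2.14 + 2.55q → q* = 5.8031.
The welfare-loss triangle has base |q_m − q*| and height MEC(q_m) (the vertical gap between SMB and MC is zero at q* and MEC at q_m).
DWL = ½ × 2.8347 × 18.5676 = 26.3168.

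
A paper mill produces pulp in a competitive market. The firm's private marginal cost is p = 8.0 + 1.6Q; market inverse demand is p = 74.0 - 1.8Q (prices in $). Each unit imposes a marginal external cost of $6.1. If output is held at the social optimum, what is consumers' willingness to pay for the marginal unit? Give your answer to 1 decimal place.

P = $42.3

Social marginal cost = private MC + MEC = 14.1 + 1.6Q.
Set SMC = demand: 14.1 + 1.6Q = 74.0 - 1.8Q → Q* = 17.6176.
Consumer price on the demand curve at Q*: 74.0 − 1.8×17.6176 = 42.2883.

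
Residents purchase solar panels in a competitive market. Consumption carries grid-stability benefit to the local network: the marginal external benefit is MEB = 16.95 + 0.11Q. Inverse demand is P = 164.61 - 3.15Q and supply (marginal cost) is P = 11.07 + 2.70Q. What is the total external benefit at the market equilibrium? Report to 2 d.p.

Market equilibrium (private): 11.07 + 2.70Q = 164.61 - 3.15Q → Q_m = 26.2462.
Total external benefit = ∫₀^{Q_m} (16.95 + 0.11Q) dQ = 16.95×26.2462 + ½×0.11×26.2462² = 482.7606.

482.76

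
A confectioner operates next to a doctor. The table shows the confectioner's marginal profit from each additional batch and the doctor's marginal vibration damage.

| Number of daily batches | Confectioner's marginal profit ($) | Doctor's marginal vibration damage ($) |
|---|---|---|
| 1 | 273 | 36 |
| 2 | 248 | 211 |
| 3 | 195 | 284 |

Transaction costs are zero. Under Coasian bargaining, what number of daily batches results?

2

Bargaining reaches the level where marginal profit last exceeds marginal vibration damage.
That holds through level 2 (248 ≥ 211) but not at 3 (195 < 284).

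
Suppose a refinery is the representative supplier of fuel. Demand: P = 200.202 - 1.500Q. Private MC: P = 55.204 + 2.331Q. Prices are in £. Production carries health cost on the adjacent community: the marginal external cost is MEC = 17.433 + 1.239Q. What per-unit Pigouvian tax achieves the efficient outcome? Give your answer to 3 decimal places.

Social marginal cost = private MC + MEC = 72.637 + 3.570Q.
Set SMC = demand: 72.637 + 3.570Q = 200.202 - 1.500Q → Q* = 25.1607.
The Pigouvian tax equals MEC at Q*: 17.433 + 1.239×25.1607 = 48.6071.

tax = £48.607 per unit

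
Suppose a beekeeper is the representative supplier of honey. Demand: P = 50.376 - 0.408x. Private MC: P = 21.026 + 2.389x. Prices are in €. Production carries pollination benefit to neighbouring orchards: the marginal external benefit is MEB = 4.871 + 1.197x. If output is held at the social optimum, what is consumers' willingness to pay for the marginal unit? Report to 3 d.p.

Social marginal cost = private MC − MEB = 16.155 + 1.192x.
Set SMC = demand: 16.155 + 1.192x = 50.376 - 0.408x → x* = 21.3881.
Consumer price on the demand curve at x*: 50.376 − 0.408×21.3881 = 41.6497.

P = €41.650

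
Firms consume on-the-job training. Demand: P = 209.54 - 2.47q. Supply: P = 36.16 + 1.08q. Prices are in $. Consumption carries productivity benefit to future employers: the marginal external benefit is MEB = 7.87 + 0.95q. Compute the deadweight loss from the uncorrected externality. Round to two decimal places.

DWL = $566.34

Market equilibrium (private): 36.16 + 1.08q = 209.54 - 2.47q → q_m = 48.8394.
Social marginal benefit = demand + MEB = 217.41 - 1.52q.
Set SMB = MC: 217.41 - 1.52q = 36.16 + 1.08q → q* = 69.7115.
Between q* and q_m the wedge SMB − MC runs linearly from 0 to MEB(q_m), so the loss is a triangle.
DWL = ½ × 20.8721 × 54.2675 = 566.3383.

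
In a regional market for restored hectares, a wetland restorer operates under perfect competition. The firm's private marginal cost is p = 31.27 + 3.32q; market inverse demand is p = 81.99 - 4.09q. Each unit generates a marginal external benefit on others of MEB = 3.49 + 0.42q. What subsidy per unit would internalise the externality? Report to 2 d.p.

subsidy = 6.75 per unit

Social marginal cost = private MC − MEB = 27.78 + 2.90q.
Set SMC = demand: 27.78 + 2.90q = 81.99 - 4.09q → q* = 7.7554.
The Pigouvian subsidy equals MEB at q*: 3.49 + 0.42×7.7554 = 6.7473.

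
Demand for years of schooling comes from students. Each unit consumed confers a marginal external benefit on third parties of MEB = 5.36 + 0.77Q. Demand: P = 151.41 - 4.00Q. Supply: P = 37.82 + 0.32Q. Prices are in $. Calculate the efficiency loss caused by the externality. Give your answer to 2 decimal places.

Market equilibrium (private): 37.82 + 0.32Q = 151.41 - 4.00Q → Q_m = 26.2940.
Social marginal benefit = demand + MEB = 156.77 - 3.23Q.
Set SMB = MC: 156.77 - 3.23Q = 37.82 + 0.32Q → Q* = 33.5070.
Height of the DWL triangle at Q_m is SMB(Q_m) − MC(Q_m) = MEB(Q_m) = 25.6064.
DWL = ½ × 7.2130 × 25.6064 = 92.3495.

DWL = $92.35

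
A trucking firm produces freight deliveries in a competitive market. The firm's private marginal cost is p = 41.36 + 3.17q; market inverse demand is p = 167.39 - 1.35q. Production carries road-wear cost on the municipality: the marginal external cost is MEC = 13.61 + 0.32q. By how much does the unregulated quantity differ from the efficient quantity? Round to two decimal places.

4.66 units

Market equilibrium (private): 41.36 + 3.17q = 167.39 - 1.35q → q_m = 27.8827.
Social marginal cost = private MC + MEC = 54.97 + 3.49q.
Set SMC = demand: 54.97 + 3.49q = 167.39 - 1.35q → q* = 23.2273.
Gap = |27.8827 − 23.2273| = 4.6554.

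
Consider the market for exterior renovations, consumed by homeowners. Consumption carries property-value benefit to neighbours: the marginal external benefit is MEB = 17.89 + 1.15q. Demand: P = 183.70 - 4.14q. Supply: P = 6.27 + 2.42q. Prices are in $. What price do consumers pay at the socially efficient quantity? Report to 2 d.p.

Social marginal benefit = demand + MEB = 201.59 - 2.99q.
Set SMB = MC: 201.59 - 2.99q = 6.27 + 2.42q → q* = 36.1035.
Consumer price on the demand curve at q*: 183.70 − 4.14×36.1035 = 34.2315.

P = $34.23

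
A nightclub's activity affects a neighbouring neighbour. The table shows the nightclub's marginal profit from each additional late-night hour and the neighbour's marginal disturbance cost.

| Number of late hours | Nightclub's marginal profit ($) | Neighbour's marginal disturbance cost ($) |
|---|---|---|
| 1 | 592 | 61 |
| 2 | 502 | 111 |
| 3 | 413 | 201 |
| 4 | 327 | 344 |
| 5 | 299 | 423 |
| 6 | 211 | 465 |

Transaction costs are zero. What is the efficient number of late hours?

Bargaining reaches the level where marginal profit last exceeds marginal disturbance cost.
That holds through level 3 (413 ≥ 201) but not at 4 (327 < 344).

3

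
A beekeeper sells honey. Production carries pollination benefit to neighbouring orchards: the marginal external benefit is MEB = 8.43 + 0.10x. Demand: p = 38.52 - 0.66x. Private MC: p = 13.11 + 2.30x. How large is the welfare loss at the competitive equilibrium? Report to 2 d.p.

DWL = 15.08

Market equilibrium (private): 13.11 + 2.30x = 38.52 - 0.66x → x_m = 8.5845.
Social marginal cost = private MC − MEB = 4.68 + 2.20x.
Set SMC = demand: 4.68 + 2.20x = 38.52 - 0.66x → x* = 11.8322.
The loss is the area between SMC and demand from x* to x_m; with linear curves that's a triangle of height MEB(x_m).
DWL = ½ × 3.2477 × 9.2884 = 15.0830.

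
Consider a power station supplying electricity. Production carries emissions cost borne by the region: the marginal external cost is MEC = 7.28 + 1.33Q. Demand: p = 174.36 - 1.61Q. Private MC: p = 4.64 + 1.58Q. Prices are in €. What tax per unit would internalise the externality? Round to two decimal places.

tax = €55.08 per unit

Social marginal cost = private MC + MEC = 11.92 + 2.91Q.
Set SMC = demand: 11.92 + 2.91Q = 174.36 - 1.61Q → Q* = 35.9381.
The Pigouvian tax equals MEC at Q*: 7.28 + 1.33×35.9381 = 55.0777.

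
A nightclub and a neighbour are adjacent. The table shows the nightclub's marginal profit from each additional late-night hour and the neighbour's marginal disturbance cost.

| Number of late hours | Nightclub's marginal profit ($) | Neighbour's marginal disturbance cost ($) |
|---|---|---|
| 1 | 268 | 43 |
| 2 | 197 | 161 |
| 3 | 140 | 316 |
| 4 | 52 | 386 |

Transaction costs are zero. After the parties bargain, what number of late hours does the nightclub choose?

2

Bargaining reaches the level where marginal profit last exceeds marginal disturbance cost.
That holds through level 2 (197 ≥ 161) but not at 3 (140 < 316).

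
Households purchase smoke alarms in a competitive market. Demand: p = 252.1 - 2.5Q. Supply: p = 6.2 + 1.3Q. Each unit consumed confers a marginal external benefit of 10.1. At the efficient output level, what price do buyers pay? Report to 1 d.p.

Social marginal benefit = demand + MEB = 262.2 - 2.5Q.
Set SMB = MC: 262.2 - 2.5Q = 6.2 + 1.3Q → Q* = 67.3684.
Consumer price on the demand curve at Q*: 252.1 − 2.5×67.3684 = 83.6790.

P = 83.7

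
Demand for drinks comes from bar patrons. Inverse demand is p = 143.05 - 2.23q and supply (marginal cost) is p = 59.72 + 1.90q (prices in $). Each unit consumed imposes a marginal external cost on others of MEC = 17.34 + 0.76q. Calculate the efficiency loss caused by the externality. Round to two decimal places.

Market equilibrium (private): 59.72 + 1.90q = 143.05 - 2.23q → q_m = 20.1768.
Social marginal benefit = demand − MEC = 125.71 - 2.99q.
Set SMB = MC: 125.71 - 2.99q = 59.72 + 1.90q → q* = 13.4949.
Between q* and q_m the wedge MC − SMB runs linearly from 0 to MEC(q_m), so the loss is a triangle.
DWL = ½ × 6.6819 × 32.6743 = 109.1632.

DWL = $109.16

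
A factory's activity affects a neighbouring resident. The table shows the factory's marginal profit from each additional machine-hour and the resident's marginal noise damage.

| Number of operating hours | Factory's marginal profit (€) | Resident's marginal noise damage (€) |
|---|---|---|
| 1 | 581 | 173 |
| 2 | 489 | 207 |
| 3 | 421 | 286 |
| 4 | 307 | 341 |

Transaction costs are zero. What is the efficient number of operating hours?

Bargaining reaches the level where marginal profit last exceeds marginal noise damage.
That holds through level 3 (421 ≥ 286) but not at 4 (307 < 341).

3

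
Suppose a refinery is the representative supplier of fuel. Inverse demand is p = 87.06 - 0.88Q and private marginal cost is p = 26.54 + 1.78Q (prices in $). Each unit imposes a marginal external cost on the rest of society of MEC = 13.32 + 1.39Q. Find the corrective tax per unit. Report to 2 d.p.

Social marginal cost = private MC + MEC = 39.86 + 3.17Q.
Set SMC = demand: 39.86 + 3.17Q = 87.06 - 0.88Q → Q* = 11.6543.
The Pigouvian tax equals MEC at Q*: 13.32 + 1.39×11.6543 = 29.5195.

tax = $29.52 per unit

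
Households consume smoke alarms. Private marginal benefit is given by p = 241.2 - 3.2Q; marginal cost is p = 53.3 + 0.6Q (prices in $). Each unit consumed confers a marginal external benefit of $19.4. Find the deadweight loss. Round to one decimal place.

DWL = $49.5

Market equilibrium (private): 53.3 + 0.6Q = 241.2 - 3.2Q → Q_m = 49.4474.
Social marginal benefit = demand + MEB = 260.6 - 3.2Q.
Set SMB = MC: 260.6 - 3.2Q = 53.3 + 0.6Q → Q* = 54.5526.
Height of the DWL triangle at Q_m is SMB(Q_m) − MC(Q_m) = MEB(Q_m) = 19.4000.
DWL = ½ × 5.1052 × 19.4000 = 49.5204.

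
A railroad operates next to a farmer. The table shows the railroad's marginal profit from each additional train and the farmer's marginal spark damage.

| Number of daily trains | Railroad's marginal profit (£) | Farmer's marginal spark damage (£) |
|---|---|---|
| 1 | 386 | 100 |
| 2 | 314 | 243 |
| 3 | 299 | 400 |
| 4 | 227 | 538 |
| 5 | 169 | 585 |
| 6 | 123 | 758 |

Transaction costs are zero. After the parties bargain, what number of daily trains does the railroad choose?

Bargaining reaches the level where marginal profit last exceeds marginal spark damage.
That holds through level 2 (314 ≥ 243) but not at 3 (299 < 400).

2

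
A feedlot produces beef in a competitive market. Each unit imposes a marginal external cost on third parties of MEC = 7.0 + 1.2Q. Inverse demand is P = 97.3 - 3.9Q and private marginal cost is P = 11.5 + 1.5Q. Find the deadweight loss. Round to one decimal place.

Market equilibrium (private): 11.5 + 1.5Q = 97.3 - 3.9Q → Q_m = 15.8889.
Social marginal cost = private MC + MEC = 18.5 + 2.7Q.
Set SMC = demand: 18.5 + 2.7Q = 97.3 - 3.9Q → Q* = 11.9394.
Height of the DWL triangle at Q_m is SMC(Q_m) − demand(Q_m) = MEC(Q_m) = 26.0667.
DWL = ½ × 3.9495 × 26.0667 = 51.4752.

DWL = 51.5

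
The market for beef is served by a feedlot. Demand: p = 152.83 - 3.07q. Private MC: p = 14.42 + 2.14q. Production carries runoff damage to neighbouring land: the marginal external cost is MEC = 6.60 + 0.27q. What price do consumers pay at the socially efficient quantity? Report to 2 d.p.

P = 78.99

Social marginal cost = private MC + MEC = 21.02 + 2.41q.
Set SMC = demand: 21.02 + 2.41q = 152.83 - 3.07q → q* = 24.0529.
Consumer price on the demand curve at q*: 152.83 − 3.07×24.0529 = 78.9876.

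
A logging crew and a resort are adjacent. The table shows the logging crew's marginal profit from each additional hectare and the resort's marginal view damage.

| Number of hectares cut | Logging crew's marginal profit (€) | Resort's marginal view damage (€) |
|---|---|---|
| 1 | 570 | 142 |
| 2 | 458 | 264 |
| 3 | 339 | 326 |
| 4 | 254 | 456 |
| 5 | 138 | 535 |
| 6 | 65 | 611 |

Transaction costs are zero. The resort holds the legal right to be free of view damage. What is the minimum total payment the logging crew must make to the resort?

€732

Efficient level: marginal profit ≥ marginal view damage through level 3, so k* = 3.
With the resort holding the right, the logging crew must at least compensate total damage at k*: 142 + 264 + 326 = 732.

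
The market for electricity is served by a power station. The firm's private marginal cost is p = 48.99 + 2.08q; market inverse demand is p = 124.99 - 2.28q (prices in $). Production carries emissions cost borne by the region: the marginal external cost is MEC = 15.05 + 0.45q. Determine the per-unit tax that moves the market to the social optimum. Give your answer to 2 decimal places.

Social marginal cost = private MC + MEC = 64.04 + 2.53q.
Set SMC = demand: 64.04 + 2.53q = 124.99 - 2.28q → q* = 12.6715.
The Pigouvian tax equals MEC at q*: 15.05 + 0.45×12.6715 = 20.7522.

tax = $20.75 per unit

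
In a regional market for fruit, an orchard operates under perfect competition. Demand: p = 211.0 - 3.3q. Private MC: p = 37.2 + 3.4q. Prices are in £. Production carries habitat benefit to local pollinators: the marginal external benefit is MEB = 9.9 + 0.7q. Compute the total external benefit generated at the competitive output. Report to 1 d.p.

£492.3

Market equilibrium (private): 37.2 + 3.4q = 211.0 - 3.3q → q_m = 25.9403.
Total external benefit = ∫₀^{q_m} (9.9 + 0.7q) dq = 9.9×25.9403 + ½×0.7×25.9403² = 492.3237.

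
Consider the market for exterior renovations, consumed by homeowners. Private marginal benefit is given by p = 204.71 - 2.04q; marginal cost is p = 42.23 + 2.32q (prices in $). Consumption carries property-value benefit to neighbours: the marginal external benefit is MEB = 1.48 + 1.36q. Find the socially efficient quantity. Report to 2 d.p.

Social marginal benefit = demand + MEB = 206.19 - 0.68q.
Set SMB = MC: 206.19 - 0.68q = 42.23 + 2.32q → q* = 54.6533.

q* = 54.65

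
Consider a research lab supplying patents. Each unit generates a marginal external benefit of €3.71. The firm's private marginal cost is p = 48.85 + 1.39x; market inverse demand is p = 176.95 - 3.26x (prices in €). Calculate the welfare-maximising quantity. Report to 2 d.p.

x* = 28.35

Social marginal cost = private MC − MEB = 45.14 + 1.39x.
Set SMC = demand: 45.14 + 1.39x = 176.95 - 3.26x → x* = 28.3462.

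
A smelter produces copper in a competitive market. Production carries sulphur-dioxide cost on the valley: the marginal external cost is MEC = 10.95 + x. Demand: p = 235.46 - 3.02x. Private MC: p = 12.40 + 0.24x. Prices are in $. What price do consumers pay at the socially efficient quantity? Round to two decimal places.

Social marginal cost = private MC + MEC = 23.35 + 1.24x.
Set SMC = demand: 23.35 + 1.24x = 235.46 - 3.02x → x* = 49.7911.
Consumer price on the demand curve at x*: 235.46 − 3.02×49.7911 = 85.0909.

P = $85.09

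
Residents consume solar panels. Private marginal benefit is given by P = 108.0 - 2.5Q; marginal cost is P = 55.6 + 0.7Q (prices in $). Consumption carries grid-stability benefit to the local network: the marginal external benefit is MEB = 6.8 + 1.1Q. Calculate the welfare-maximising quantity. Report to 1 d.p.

Social marginal benefit = demand + MEB = 114.8 - 1.4Q.
Set SMB = MC: 114.8 - 1.4Q = 55.6 + 0.7Q → Q* = 28.1905.

Q* = 28.2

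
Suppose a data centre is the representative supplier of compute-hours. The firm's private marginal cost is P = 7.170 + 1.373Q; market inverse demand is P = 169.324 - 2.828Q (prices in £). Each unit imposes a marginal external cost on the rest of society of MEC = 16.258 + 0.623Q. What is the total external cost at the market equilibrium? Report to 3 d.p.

Market equilibrium (private): 7.170 + 1.373Q = 169.324 - 2.828Q → Q_m = 38.5989.
Total external cost = ∫₀^{Q_m} (16.258 + 0.623Q) dQ = 16.258×38.5989 + ½×0.623×38.5989² = 1091.6370.

£1091.637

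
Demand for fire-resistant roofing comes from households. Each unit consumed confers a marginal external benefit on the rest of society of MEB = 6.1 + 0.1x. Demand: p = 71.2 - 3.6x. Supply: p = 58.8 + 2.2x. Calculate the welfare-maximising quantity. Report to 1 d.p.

x* = 3.2

Social marginal benefit = demand + MEB = 77.3 - 3.5x.
Set SMB = MC: 77.3 - 3.5x = 58.8 + 2.2x → x* = 3.2456.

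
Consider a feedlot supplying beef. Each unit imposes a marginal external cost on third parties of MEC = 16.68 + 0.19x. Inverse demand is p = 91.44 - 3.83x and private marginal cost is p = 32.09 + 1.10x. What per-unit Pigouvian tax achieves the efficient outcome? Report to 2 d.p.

Social marginal cost = private MC + MEC = 48.77 + 1.29x.
Set SMC = demand: 48.77 + 1.29x = 91.44 - 3.83x → x* = 8.3340.
The Pigouvian tax equals MEC at x*: 16.68 + 0.19×8.3340 = 18.2635.

tax = 18.26 per unit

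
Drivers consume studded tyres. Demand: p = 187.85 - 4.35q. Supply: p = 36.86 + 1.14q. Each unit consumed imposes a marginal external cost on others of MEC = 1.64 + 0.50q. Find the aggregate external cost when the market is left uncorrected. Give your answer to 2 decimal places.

Market equilibrium (private): 36.86 + 1.14q = 187.85 - 4.35q → q_m = 27.5027.
Total external cost = ∫₀^{q_m} (1.64 + 0.50q) dq = 1.64×27.5027 + ½×0.50×27.5027² = 234.2041.

234.20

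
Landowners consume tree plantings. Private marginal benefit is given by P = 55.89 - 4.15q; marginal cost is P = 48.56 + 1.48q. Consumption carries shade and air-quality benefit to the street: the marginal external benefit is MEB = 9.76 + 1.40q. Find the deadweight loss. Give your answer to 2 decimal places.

DWL = 15.86

Market equilibrium (private): 48.56 + 1.48q = 55.89 - 4.15q → q_m = 1.3020.
Social marginal benefit = demand + MEB = 65.65 - 2.75q.
Set SMB = MC: 65.65 - 2.75q = 48.56 + 1.48q → q* = 4.0402.
Height of the DWL triangle at q_m is SMB(q_m) − MC(q_m) = MEB(q_m) = 11.5827.
DWL = ½ × 2.7382 × 11.5827 = 15.8579.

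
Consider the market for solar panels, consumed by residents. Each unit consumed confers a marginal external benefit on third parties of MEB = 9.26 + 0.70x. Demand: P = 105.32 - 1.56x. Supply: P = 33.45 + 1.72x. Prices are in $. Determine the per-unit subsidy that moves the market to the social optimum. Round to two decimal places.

Social marginal benefit = demand + MEB = 114.58 - 0.86x.
Set SMB = MC: 114.58 - 0.86x = 33.45 + 1.72x → x* = 31.4457.
The Pigouvian subsidy equals MEB at x*: 9.26 + 0.70×31.4457 = 31.2720.

subsidy = $31.27 per unit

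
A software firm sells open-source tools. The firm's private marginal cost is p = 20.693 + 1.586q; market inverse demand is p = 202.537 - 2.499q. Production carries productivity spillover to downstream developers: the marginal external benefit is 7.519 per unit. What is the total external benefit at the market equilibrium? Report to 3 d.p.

334.709

Market equilibrium (private): 20.693 + 1.586q = 202.537 - 2.499q → q_m = 44.5151.
Total external benefit = MEB × q_m = 7.519 × 44.5151 = 334.7090.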